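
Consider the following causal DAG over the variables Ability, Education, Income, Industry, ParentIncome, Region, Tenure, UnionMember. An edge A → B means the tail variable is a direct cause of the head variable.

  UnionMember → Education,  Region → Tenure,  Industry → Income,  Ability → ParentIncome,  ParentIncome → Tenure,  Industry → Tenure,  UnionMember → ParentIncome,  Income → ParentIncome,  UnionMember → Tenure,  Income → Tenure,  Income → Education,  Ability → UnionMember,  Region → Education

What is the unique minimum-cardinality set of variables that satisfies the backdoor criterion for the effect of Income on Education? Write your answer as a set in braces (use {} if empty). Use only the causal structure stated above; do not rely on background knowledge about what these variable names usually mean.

Variables eligible for adjustment (non-descendants of Income, excluding Income and Education): {Ability, Industry, Region, UnionMember}.
Backdoor paths from Income to Education:
  P1: Income <- Industry -> Tenure <- Region -> Education
  P2: Income <- Industry -> Tenure <- UnionMember -> Education
  P3: Income <- Industry -> Tenure <- ParentIncome <- Ability -> UnionMember -> Education
  P4: Income <- Industry -> Tenure <- ParentIncome <- UnionMember -> Education
Each backdoor path contains an unconditioned collider, so every path is already blocked with the empty conditioning set:
  P1: blocked at collider Tenure (neither it nor any descendant is in the conditioning set).
  P2: blocked at collider Tenure (neither it nor any descendant is in the conditioning set).
  P3: blocked at collider Tenure (neither it nor any descendant is in the conditioning set).
  P4: blocked at collider Tenure (neither it nor any descendant is in the conditioning set).
The empty set is therefore the unique smallest valid set.

{}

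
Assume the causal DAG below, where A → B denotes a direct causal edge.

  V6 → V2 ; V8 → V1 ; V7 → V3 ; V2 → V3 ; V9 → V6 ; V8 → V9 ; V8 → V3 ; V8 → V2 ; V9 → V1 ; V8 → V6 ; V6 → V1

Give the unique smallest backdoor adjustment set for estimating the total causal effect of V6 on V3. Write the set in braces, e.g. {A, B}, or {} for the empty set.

{V8}

Variables eligible for adjustment (non-descendants of V6, excluding V6 and V3): {V7, V8, V9}.
Backdoor paths from V6 to V3:
  P1: V6 <- V8 -> V2 -> V3
  P2: V6 <- V8 -> V3
  P3: V6 <- V9 <- V8 -> V2 -> V3
  P4: V6 <- V9 <- V8 -> V3
  P5: V6 <- V9 -> V1 <- V8 -> V2 -> V3
  P6: V6 <- V9 -> V1 <- V8 -> V3
The empty set is not sufficient: P1 (V6 <- V8 -> V2 -> V3) has no collider blocking it and no conditioned non-collider, so it is open.
Try {V8}:
  P1: blocked at fork node V8 ∈ conditioning set.
  P2: blocked at fork node V8 ∈ conditioning set.
  P3: blocked at fork node V8 ∈ conditioning set.
  P4: blocked at fork node V8 ∈ conditioning set.
  P5: blocked at collider V1 (neither it nor any descendant is in the conditioning set).
  P6: blocked at collider V1 (neither it nor any descendant is in the conditioning set).
{V8} contains no descendant of V6 and blocks every backdoor path.
No other singleton works — e.g. {V9} leaves P1 open — so {V8} is the unique smallest valid adjustment set.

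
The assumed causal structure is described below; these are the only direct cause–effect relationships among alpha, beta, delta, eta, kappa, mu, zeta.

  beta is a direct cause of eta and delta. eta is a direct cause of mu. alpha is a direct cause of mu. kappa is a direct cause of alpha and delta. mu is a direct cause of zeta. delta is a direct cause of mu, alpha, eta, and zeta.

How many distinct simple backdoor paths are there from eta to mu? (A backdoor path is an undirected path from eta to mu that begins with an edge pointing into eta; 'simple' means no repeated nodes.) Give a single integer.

A backdoor path from eta to mu is any simple undirected path whose first edge points into eta (i.e. leaves eta via a parent).
Parents of eta: {beta, delta}.
Enumerating:
  P1: eta <- beta -> delta <- kappa -> alpha -> mu
  P2: eta <- beta -> delta -> alpha -> mu
  P3: eta <- beta -> delta -> mu
  P4: eta <- beta -> delta -> zeta <- mu
  P5: eta <- delta <- kappa -> alpha -> mu
  P6: eta <- delta -> alpha -> mu
  P7: eta <- delta -> mu
  P8: eta <- delta -> zeta <- mu
That exhausts the simple backdoor paths. Count: 8.

8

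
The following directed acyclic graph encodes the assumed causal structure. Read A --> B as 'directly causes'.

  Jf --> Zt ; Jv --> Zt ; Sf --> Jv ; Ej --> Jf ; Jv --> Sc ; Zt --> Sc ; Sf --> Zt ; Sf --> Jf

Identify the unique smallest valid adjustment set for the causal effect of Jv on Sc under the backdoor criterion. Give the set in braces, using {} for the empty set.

{Sf}

Variables eligible for adjustment (non-descendants of Jv, excluding Jv and Sc): {Ej, Jf, Sf}.
Backdoor paths from Jv to Sc:
  P1: Jv <- Sf -> Jf -> Zt -> Sc
  P2: Jv <- Sf -> Zt -> Sc
The empty set is not sufficient: P1 (Jv <- Sf -> Jf -> Zt -> Sc) has no collider blocking it and no conditioned non-collider, so it is open.
Try {Sf}:
  P1: blocked at fork node Sf ∈ conditioning set.
  P2: blocked at fork node Sf ∈ conditioning set.
{Sf} contains no descendant of Jv and blocks every backdoor path.
No other singleton works — e.g. {Ej} leaves P1 open — so {Sf} is the unique smallest valid adjustment set.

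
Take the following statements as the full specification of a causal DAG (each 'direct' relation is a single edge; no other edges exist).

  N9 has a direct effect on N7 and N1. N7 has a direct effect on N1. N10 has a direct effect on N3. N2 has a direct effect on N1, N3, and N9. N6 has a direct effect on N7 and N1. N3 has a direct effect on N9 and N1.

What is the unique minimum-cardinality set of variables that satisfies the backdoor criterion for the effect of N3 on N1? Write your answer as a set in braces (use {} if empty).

{N2}

Variables eligible for adjustment (non-descendants of N3, excluding N3 and N1): {N10, N2, N6}.
Backdoor paths from N3 to N1:
  P1: N3 <- N2 -> N9 -> N7 <- N6 -> N1
  P2: N3 <- N2 -> N9 -> N7 -> N1
  P3: N3 <- N2 -> N9 -> N1
  P4: N3 <- N2 -> N1
The empty set is not sufficient: P2 (N3 <- N2 -> N9 -> N7 -> N1) has no collider blocking it and no conditioned non-collider, so it is open.
Try {N2}:
  P1: blocked at fork node N2 ∈ conditioning set.
  P2: blocked at fork node N2 ∈ conditioning set.
  P3: blocked at fork node N2 ∈ conditioning set.
  P4: blocked at fork node N2 ∈ conditioning set.
{N2} contains no descendant of N3 and blocks every backdoor path.
No other singleton works — e.g. {N6} leaves P2 open — so {N2} is the unique smallest valid adjustment set.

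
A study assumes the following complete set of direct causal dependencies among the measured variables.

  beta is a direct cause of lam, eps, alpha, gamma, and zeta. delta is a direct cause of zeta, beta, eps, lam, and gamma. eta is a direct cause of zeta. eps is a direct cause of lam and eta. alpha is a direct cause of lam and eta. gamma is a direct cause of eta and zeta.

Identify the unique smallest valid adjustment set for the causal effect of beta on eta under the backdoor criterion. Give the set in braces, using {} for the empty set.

{delta}

Variables eligible for adjustment (non-descendants of beta, excluding beta and eta): {delta}.
Backdoor paths from beta to eta:
  P1: beta <- delta -> gamma -> eta
  P2: beta <- delta -> gamma -> zeta <- eta
  P3: beta <- delta -> eps -> lam <- alpha -> eta
  P4: beta <- delta -> eps -> eta
  P5: beta <- delta -> lam <- eps -> eta
  P6: beta <- delta -> lam <- alpha -> eta
  P7: beta <- delta -> zeta <- gamma -> eta
  P8: beta <- delta -> zeta <- eta
The empty set is not sufficient: P1 (beta <- delta -> gamma -> eta) has no collider blocking it and no conditioned non-collider, so it is open.
Try {delta}:
  P1: blocked at fork node delta ∈ conditioning set.
  P2: blocked at fork node delta ∈ conditioning set.
  P3: blocked at fork node delta ∈ conditioning set.
  P4: blocked at fork node delta ∈ conditioning set.
  P5: blocked at fork node delta ∈ conditioning set.
  P6: blocked at fork node delta ∈ conditioning set.
  P7: blocked at fork node delta ∈ conditioning set.
  P8: blocked at fork node delta ∈ conditioning set.
{delta} contains no descendant of beta and blocks every backdoor path.
{delta} is the unique smallest valid adjustment set.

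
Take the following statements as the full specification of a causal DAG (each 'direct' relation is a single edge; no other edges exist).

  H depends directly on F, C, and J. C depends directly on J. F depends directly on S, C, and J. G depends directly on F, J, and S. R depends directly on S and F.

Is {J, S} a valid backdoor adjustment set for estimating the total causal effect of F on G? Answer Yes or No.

Backdoor paths from F to G (paths whose first edge points into F):
  P1: F <- J -> G
  P2: F <- C <- J -> G
  P3: F <- C -> H <- J -> G
  P4: F <- S -> G
Condition 1 (no descendant of F in the set): holds — descendants of F are {G, H, R}; none are in {J, S}.
Condition 2 (every backdoor path blocked by {J, S}):
  P1: blocked at fork node J ∈ conditioning set.
  P2: blocked at fork node J ∈ conditioning set.
  P3: blocked at collider H (neither it nor any descendant is in the conditioning set).
  P4: blocked at fork node S ∈ conditioning set.
{J, S} satisfies the backdoor criterion.

Yes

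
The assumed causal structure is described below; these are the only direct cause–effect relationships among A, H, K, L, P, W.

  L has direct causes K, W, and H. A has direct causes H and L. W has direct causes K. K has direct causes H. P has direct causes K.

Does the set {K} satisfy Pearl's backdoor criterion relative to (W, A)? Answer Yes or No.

Yes

Backdoor paths from W to A (paths whose first edge points into W):
  P1: W <- K <- H -> L -> A
  P2: W <- K <- H -> A
  P3: W <- K -> L <- H -> A
  P4: W <- K -> L -> A
Condition 1 (no descendant of W in the set): holds — descendants of W are {A, L}; none are in {K}.
Condition 2 (every backdoor path blocked by {K}):
  P1: blocked at chain node K ∈ conditioning set.
  P2: blocked at chain node K ∈ conditioning set.
  P3: blocked at fork node K ∈ conditioning set.
  P4: blocked at fork node K ∈ conditioning set.
{K} satisfies the backdoor criterion.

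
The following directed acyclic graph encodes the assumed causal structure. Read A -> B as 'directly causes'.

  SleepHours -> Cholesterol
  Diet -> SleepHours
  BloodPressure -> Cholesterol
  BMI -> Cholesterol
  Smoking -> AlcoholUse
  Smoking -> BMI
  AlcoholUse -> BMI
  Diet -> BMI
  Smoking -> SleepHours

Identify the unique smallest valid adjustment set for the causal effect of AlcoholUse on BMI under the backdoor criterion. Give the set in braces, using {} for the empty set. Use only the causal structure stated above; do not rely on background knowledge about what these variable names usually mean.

{Smoking}

Variables eligible for adjustment (non-descendants of AlcoholUse, excluding AlcoholUse and BMI): {BloodPressure, Diet, SleepHours, Smoking}.
Backdoor paths from AlcoholUse to BMI:
  P1: AlcoholUse <- Smoking -> BMI
  P2: AlcoholUse <- Smoking -> SleepHours <- Diet -> BMI
  P3: AlcoholUse <- Smoking -> SleepHours -> Cholesterol <- BMI
The empty set is not sufficient: P1 (AlcoholUse <- Smoking -> BMI) has no collider blocking it and no conditioned non-collider, so it is open.
Try {Smoking}:
  P1: blocked at fork node Smoking ∈ conditioning set.
  P2: blocked at fork node Smoking ∈ conditioning set.
  P3: blocked at fork node Smoking ∈ conditioning set.
{Smoking} contains no descendant of AlcoholUse and blocks every backdoor path.
No other singleton works — e.g. {Diet} leaves P1 open — so {Smoking} is the unique smallest valid adjustment set.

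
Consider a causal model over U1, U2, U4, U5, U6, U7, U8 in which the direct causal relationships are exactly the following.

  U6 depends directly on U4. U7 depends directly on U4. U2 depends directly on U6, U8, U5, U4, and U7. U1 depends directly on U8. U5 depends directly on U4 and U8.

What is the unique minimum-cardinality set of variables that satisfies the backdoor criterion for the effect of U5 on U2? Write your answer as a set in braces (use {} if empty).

{U4, U8}

Variables eligible for adjustment (non-descendants of U5, excluding U5 and U2): {U1, U4, U6, U7, U8}.
Backdoor paths from U5 to U2:
  P1: U5 <- U4 -> U7 -> U2
  P2: U5 <- U4 -> U6 -> U2
  P3: U5 <- U4 -> U2
  P4: U5 <- U8 -> U2
The empty set is not sufficient: P1 (U5 <- U4 -> U7 -> U2) has no collider blocking it and no conditioned non-collider, so it is open.
Try {U4, U8}:
  P1: blocked at fork node U4 ∈ conditioning set.
  P2: blocked at fork node U4 ∈ conditioning set.
  P3: blocked at fork node U4 ∈ conditioning set.
  P4: blocked at fork node U8 ∈ conditioning set.
{U4, U8} contains no descendant of U5 and blocks every backdoor path.
Every element of {U4, U8} is needed (dropping U4 leaves P1 open; dropping U8 leaves P4 open), so no proper subset is valid.
Among all size-2 subsets of the eligible variables, only {U4, U8} blocks every backdoor path, so it is the unique smallest valid adjustment set.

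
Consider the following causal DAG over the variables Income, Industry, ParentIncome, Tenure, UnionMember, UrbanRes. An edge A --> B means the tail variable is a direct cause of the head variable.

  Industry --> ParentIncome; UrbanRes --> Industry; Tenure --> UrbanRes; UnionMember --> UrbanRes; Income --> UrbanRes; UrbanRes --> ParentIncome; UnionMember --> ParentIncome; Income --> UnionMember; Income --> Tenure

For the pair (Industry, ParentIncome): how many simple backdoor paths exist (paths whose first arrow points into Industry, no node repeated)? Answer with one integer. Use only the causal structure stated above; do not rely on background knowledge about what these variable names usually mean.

4

A backdoor path from Industry to ParentIncome is any simple undirected path whose first edge points into Industry (i.e. leaves Industry via a parent).
Parents of Industry: {UrbanRes}.
Enumerating:
  P1: Industry <- UrbanRes <- Income -> UnionMember -> ParentIncome
  P2: Industry <- UrbanRes <- UnionMember -> ParentIncome
  P3: Industry <- UrbanRes <- Tenure <- Income -> UnionMember -> ParentIncome
  P4: Industry <- UrbanRes -> ParentIncome
That exhausts the simple backdoor paths. Count: 4.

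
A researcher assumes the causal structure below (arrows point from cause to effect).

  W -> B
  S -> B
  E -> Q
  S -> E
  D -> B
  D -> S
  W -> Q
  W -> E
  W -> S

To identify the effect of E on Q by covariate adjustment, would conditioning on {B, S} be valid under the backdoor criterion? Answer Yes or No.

No

Backdoor paths from E to Q (paths whose first edge points into E):
  P1: E <- W -> Q
  P2: E <- S <- W -> Q
  P3: E <- S <- D -> B <- W -> Q
  P4: E <- S -> B <- W -> Q
Condition 1 (no descendant of E in the set): holds — descendants of E are {Q}; none are in {B, S}.
Condition 2 (every backdoor path blocked by {B, S}):
  P1: open — no interior node is in the conditioning set.
  P2: blocked at chain node S ∈ conditioning set.
  P3: blocked at chain node S ∈ conditioning set.
  P4: blocked at fork node S ∈ conditioning set.
{B, S} does not satisfy the backdoor criterion.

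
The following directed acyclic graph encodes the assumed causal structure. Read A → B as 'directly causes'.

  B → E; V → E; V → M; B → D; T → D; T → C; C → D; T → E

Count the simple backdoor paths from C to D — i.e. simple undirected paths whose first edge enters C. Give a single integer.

A backdoor path from C to D is any simple undirected path whose first edge points into C (i.e. leaves C via a parent).
Parents of C: {T}.
Enumerating:
  P1: C <- T -> E <- B -> D
  P2: C <- T -> D
That exhausts the simple backdoor paths. Count: 2.

2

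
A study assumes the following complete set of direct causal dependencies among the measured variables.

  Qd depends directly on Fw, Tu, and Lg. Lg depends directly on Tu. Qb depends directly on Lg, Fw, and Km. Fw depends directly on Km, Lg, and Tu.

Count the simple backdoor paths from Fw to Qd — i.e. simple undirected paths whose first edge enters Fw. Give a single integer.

A backdoor path from Fw to Qd is any simple undirected path whose first edge points into Fw (i.e. leaves Fw via a parent).
Parents of Fw: {Km, Lg, Tu}.
Enumerating:
  P1: Fw <- Tu -> Lg -> Qd
  P2: Fw <- Tu -> Qd
  P3: Fw <- Lg <- Tu -> Qd
  P4: Fw <- Lg -> Qd
  P5: Fw <- Km -> Qb <- Lg <- Tu -> Qd
  P6: Fw <- Km -> Qb <- Lg -> Qd
That exhausts the simple backdoor paths. Count: 6.

6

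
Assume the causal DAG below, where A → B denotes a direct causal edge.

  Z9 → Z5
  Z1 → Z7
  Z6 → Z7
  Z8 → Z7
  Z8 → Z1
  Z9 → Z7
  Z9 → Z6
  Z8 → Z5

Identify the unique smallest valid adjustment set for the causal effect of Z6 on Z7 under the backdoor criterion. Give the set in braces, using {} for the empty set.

{Z9}

Variables eligible for adjustment (non-descendants of Z6, excluding Z6 and Z7): {Z1, Z5, Z8, Z9}.
Backdoor paths from Z6 to Z7:
  P1: Z6 <- Z9 -> Z5 <- Z8 -> Z1 -> Z7
  P2: Z6 <- Z9 -> Z5 <- Z8 -> Z7
  P3: Z6 <- Z9 -> Z7
The empty set is not sufficient: P3 (Z6 <- Z9 -> Z7) has no collider blocking it and no conditioned non-collider, so it is open.
Try {Z9}:
  P1: blocked at fork node Z9 ∈ conditioning set.
  P2: blocked at fork node Z9 ∈ conditioning set.
  P3: blocked at fork node Z9 ∈ conditioning set.
{Z9} contains no descendant of Z6 and blocks every backdoor path.
No other singleton works — e.g. {Z8} leaves P3 open — so {Z9} is the unique smallest valid adjustment set.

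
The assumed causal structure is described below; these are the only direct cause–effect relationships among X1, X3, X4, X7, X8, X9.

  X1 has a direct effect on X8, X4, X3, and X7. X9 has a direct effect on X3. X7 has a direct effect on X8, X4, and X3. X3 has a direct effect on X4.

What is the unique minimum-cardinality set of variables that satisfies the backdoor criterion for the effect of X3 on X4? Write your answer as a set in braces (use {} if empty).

{X1, X7}

Variables eligible for adjustment (non-descendants of X3, excluding X3 and X4): {X1, X7, X8, X9}.
Backdoor paths from X3 to X4:
  P1: X3 <- X1 -> X7 -> X4
  P2: X3 <- X1 -> X4
  P3: X3 <- X1 -> X8 <- X7 -> X4
  P4: X3 <- X7 <- X1 -> X4
  P5: X3 <- X7 -> X4
  P6: X3 <- X7 -> X8 <- X1 -> X4
The empty set is not sufficient: P1 (X3 <- X1 -> X7 -> X4) has no collider blocking it and no conditioned non-collider, so it is open.
Try {X1, X7}:
  P1: blocked at fork node X1 ∈ conditioning set.
  P2: blocked at fork node X1 ∈ conditioning set.
  P3: blocked at fork node X1 ∈ conditioning set.
  P4: blocked at chain node X7 ∈ conditioning set.
  P5: blocked at fork node X7 ∈ conditioning set.
  P6: blocked at fork node X7 ∈ conditioning set.
{X1, X7} contains no descendant of X3 and blocks every backdoor path.
Every element of {X1, X7} is needed (dropping X1 leaves P2 open; dropping X7 leaves P5 open), so no proper subset is valid.
Among all size-2 subsets of the eligible variables, only {X1, X7} blocks every backdoor path, so it is the unique smallest valid adjustment set.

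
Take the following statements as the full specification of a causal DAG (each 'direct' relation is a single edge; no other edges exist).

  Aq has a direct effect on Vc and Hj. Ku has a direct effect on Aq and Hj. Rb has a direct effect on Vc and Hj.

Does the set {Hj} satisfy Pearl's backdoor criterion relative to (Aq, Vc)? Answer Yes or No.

No

Backdoor paths from Aq to Vc (paths whose first edge points into Aq):
  P1: Aq <- Ku -> Hj <- Rb -> Vc
Condition 1 (no descendant of Aq in the set): FAILS — Hj is a descendant of Aq.
Condition 2 (every backdoor path blocked by {Hj}):
  P1: open — collider(s) Hj are conditioned on (or have a conditioned descendant) and no non-collider on the path is in the set.
{Hj} does not satisfy the backdoor criterion.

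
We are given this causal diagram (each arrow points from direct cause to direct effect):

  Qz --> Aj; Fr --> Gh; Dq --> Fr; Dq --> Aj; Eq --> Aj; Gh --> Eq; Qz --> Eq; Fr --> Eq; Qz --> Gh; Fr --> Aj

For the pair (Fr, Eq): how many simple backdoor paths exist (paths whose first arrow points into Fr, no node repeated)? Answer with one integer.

A backdoor path from Fr to Eq is any simple undirected path whose first edge points into Fr (i.e. leaves Fr via a parent).
Parents of Fr: {Dq}.
Enumerating:
  P1: Fr <- Dq -> Aj <- Qz -> Gh -> Eq
  P2: Fr <- Dq -> Aj <- Qz -> Eq
  P3: Fr <- Dq -> Aj <- Eq
That exhausts the simple backdoor paths. Count: 3.

3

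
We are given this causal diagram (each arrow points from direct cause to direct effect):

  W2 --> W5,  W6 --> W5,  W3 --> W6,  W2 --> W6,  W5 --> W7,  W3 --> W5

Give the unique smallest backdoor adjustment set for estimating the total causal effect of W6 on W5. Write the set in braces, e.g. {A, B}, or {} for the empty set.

{W2, W3}

Variables eligible for adjustment (non-descendants of W6, excluding W6 and W5): {W2, W3}.
Backdoor paths from W6 to W5:
  P1: W6 <- W2 -> W5
  P2: W6 <- W3 -> W5
The empty set is not sufficient: P1 (W6 <- W2 -> W5) has no collider blocking it and no conditioned non-collider, so it is open.
Try {W2, W3}:
  P1: blocked at fork node W2 ∈ conditioning set.
  P2: blocked at fork node W3 ∈ conditioning set.
{W2, W3} contains no descendant of W6 and blocks every backdoor path.
Every element of {W2, W3} is needed (dropping W2 leaves P1 open; dropping W3 leaves P2 open), so no proper subset is valid.
Among all size-2 subsets of the eligible variables, only {W2, W3} blocks every backdoor path, so it is the unique smallest valid adjustment set.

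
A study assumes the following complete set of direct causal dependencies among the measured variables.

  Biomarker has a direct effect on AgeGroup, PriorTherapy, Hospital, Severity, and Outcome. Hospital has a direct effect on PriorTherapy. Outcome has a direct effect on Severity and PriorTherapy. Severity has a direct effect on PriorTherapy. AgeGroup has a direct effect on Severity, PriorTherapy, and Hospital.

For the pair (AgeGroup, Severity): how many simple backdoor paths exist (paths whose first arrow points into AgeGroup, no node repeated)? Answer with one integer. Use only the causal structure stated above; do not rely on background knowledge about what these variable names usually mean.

A backdoor path from AgeGroup to Severity is any simple undirected path whose first edge points into AgeGroup (i.e. leaves AgeGroup via a parent).
Parents of AgeGroup: {Biomarker}.
Enumerating:
  P1: AgeGroup <- Biomarker -> Outcome -> Severity
  P2: AgeGroup <- Biomarker -> Outcome -> PriorTherapy <- Severity
  P3: AgeGroup <- Biomarker -> Hospital -> PriorTherapy <- Outcome -> Severity
  P4: AgeGroup <- Biomarker -> Hospital -> PriorTherapy <- Severity
  P5: AgeGroup <- Biomarker -> Severity
  P6: AgeGroup <- Biomarker -> PriorTherapy <- Outcome -> Severity
  P7: AgeGroup <- Biomarker -> PriorTherapy <- Severity
That exhausts the simple backdoor paths. Count: 7.

7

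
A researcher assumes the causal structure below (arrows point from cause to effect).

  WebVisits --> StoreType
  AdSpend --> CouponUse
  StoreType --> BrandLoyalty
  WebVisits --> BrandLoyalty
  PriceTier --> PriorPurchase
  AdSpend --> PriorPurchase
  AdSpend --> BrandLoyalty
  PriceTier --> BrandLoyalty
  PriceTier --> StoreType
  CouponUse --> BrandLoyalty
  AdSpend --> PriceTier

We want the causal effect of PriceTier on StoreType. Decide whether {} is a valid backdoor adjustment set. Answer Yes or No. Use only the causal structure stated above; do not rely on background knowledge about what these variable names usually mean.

Backdoor paths from PriceTier to StoreType (paths whose first edge points into PriceTier):
  P1: PriceTier <- AdSpend -> CouponUse -> BrandLoyalty <- WebVisits -> StoreType
  P2: PriceTier <- AdSpend -> CouponUse -> BrandLoyalty <- StoreType
  P3: PriceTier <- AdSpend -> BrandLoyalty <- WebVisits -> StoreType
  P4: PriceTier <- AdSpend -> BrandLoyalty <- StoreType
Condition 1 (no descendant of PriceTier in the set): holds — descendants of PriceTier are {BrandLoyalty, PriorPurchase, StoreType}; none are in {}.
Condition 2 (every backdoor path blocked by {}):
  P1: blocked at collider BrandLoyalty (neither it nor any descendant is in the conditioning set).
  P2: blocked at collider BrandLoyalty (neither it nor any descendant is in the conditioning set).
  P3: blocked at collider BrandLoyalty (neither it nor any descendant is in the conditioning set).
  P4: blocked at collider BrandLoyalty (neither it nor any descendant is in the conditioning set).
{} satisfies the backdoor criterion.

Yes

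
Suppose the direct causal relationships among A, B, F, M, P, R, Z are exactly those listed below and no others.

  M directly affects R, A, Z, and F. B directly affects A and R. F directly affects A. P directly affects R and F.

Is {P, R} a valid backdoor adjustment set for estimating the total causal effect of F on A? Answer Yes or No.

No

Backdoor paths from F to A (paths whose first edge points into F):
  P1: F <- P -> R <- B -> A
  P2: F <- P -> R <- M -> A
  P3: F <- M -> R <- B -> A
  P4: F <- M -> A
Condition 1 (no descendant of F in the set): holds — descendants of F are {A}; none are in {P, R}.
Condition 2 (every backdoor path blocked by {P, R}):
  P1: blocked at fork node P ∈ conditioning set.
  P2: blocked at fork node P ∈ conditioning set.
  P3: open — collider(s) R are conditioned on (or have a conditioned descendant) and no non-collider on the path is in the set.
  P4: open — no interior node is in the conditioning set.
{P, R} does not satisfy the backdoor criterion.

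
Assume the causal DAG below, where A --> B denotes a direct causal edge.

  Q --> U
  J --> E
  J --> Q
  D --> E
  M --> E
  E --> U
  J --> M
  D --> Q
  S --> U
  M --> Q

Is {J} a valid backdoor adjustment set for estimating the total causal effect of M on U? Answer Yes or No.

Yes

Backdoor paths from M to U (paths whose first edge points into M):
  P1: M <- J -> Q <- D -> E -> U
  P2: M <- J -> Q -> U
  P3: M <- J -> E <- D -> Q -> U
  P4: M <- J -> E -> U
Condition 1 (no descendant of M in the set): holds — descendants of M are {E, Q, U}; none are in {J}.
Condition 2 (every backdoor path blocked by {J}):
  P1: blocked at fork node J ∈ conditioning set.
  P2: blocked at fork node J ∈ conditioning set.
  P3: blocked at fork node J ∈ conditioning set.
  P4: blocked at fork node J ∈ conditioning set.
{J} satisfies the backdoor criterion.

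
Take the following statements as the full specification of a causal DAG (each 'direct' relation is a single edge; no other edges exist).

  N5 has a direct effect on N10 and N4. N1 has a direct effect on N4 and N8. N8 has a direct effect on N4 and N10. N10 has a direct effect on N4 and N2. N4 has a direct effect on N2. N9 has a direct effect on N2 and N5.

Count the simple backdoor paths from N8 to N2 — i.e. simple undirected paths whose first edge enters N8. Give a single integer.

5

A backdoor path from N8 to N2 is any simple undirected path whose first edge points into N8 (i.e. leaves N8 via a parent).
Parents of N8: {N1}.
Enumerating:
  P1: N8 <- N1 -> N4 <- N5 <- N9 -> N2
  P2: N8 <- N1 -> N4 <- N5 -> N10 -> N2
  P3: N8 <- N1 -> N4 <- N10 <- N5 <- N9 -> N2
  P4: N8 <- N1 -> N4 <- N10 -> N2
  P5: N8 <- N1 -> N4 -> N2
That exhausts the simple backdoor paths. Count: 5.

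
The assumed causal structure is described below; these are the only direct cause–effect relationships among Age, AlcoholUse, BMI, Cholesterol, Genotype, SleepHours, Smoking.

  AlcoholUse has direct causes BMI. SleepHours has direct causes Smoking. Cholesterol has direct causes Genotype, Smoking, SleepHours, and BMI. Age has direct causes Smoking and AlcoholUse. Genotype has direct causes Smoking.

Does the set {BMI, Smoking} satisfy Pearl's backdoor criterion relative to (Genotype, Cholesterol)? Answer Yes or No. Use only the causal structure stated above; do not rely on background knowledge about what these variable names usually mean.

Backdoor paths from Genotype to Cholesterol (paths whose first edge points into Genotype):
  P1: Genotype <- Smoking -> SleepHours -> Cholesterol
  P2: Genotype <- Smoking -> Age <- AlcoholUse <- BMI -> Cholesterol
  P3: Genotype <- Smoking -> Cholesterol
Condition 1 (no descendant of Genotype in the set): holds — descendants of Genotype are {Cholesterol}; none are in {BMI, Smoking}.
Condition 2 (every backdoor path blocked by {BMI, Smoking}):
  P1: blocked at fork node Smoking ∈ conditioning set.
  P2: blocked at fork node Smoking ∈ conditioning set.
  P3: blocked at fork node Smoking ∈ conditioning set.
{BMI, Smoking} satisfies the backdoor criterion.

Yes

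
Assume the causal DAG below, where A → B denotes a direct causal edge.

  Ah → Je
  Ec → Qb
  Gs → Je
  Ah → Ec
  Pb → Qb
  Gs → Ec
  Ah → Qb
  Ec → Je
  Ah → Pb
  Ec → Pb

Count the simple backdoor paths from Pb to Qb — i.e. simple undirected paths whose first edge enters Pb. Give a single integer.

A backdoor path from Pb to Qb is any simple undirected path whose first edge points into Pb (i.e. leaves Pb via a parent).
Parents of Pb: {Ah, Ec}.
Enumerating:
  P1: Pb <- Ah -> Ec -> Qb
  P2: Pb <- Ah -> Qb
  P3: Pb <- Ah -> Je <- Gs -> Ec -> Qb
  P4: Pb <- Ah -> Je <- Ec -> Qb
  P5: Pb <- Ec <- Gs -> Je <- Ah -> Qb
  P6: Pb <- Ec <- Ah -> Qb
  P7: Pb <- Ec -> Qb
  P8: Pb <- Ec -> Je <- Ah -> Qb
That exhausts the simple backdoor paths. Count: 8.

8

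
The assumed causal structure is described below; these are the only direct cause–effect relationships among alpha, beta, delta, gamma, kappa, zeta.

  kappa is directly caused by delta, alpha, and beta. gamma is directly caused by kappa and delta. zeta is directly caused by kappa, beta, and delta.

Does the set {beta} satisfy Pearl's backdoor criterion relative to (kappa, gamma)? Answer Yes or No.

No

Backdoor paths from kappa to gamma (paths whose first edge points into kappa):
  P1: kappa <- delta -> gamma
  P2: kappa <- beta -> zeta <- delta -> gamma
Condition 1 (no descendant of kappa in the set): holds — descendants of kappa are {gamma, zeta}; none are in {beta}.
Condition 2 (every backdoor path blocked by {beta}):
  P1: open — no interior node is in the conditioning set.
  P2: blocked at fork node beta ∈ conditioning set.
{beta} does not satisfy the backdoor criterion.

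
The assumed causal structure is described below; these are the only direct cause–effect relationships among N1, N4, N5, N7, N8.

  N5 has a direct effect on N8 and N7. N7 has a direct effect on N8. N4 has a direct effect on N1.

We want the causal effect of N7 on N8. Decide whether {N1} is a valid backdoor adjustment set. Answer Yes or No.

Backdoor paths from N7 to N8 (paths whose first edge points into N7):
  P1: N7 <- N5 -> N8
Condition 1 (no descendant of N7 in the set): holds — descendants of N7 are {N8}; none are in {N1}.
Condition 2 (every backdoor path blocked by {N1}):
  P1: open — no interior node is in the conditioning set.
{N1} does not satisfy the backdoor criterion.

No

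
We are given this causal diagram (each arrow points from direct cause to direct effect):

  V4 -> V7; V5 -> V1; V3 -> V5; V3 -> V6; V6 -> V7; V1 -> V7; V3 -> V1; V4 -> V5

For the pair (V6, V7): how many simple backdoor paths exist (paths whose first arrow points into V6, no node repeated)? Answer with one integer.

A backdoor path from V6 to V7 is any simple undirected path whose first edge points into V6 (i.e. leaves V6 via a parent).
Parents of V6: {V3}.
Enumerating:
  P1: V6 <- V3 -> V5 <- V4 -> V7
  P2: V6 <- V3 -> V5 -> V1 -> V7
  P3: V6 <- V3 -> V1 <- V5 <- V4 -> V7
  P4: V6 <- V3 -> V1 -> V7
That exhausts the simple backdoor paths. Count: 4.

4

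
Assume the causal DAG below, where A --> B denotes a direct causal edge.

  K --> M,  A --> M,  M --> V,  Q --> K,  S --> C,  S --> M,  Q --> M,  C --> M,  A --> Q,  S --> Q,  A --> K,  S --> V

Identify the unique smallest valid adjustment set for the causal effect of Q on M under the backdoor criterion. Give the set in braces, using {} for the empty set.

{A, S}

Variables eligible for adjustment (non-descendants of Q, excluding Q and M): {A, C, S}.
Backdoor paths from Q to M:
  P1: Q <- S -> C -> M
  P2: Q <- S -> M
  P3: Q <- S -> V <- M
  P4: Q <- A -> K -> M
  P5: Q <- A -> M
The empty set is not sufficient: P1 (Q <- S -> C -> M) has no collider blocking it and no conditioned non-collider, so it is open.
Try {A, S}:
  P1: blocked at fork node S ∈ conditioning set.
  P2: blocked at fork node S ∈ conditioning set.
  P3: blocked at fork node S ∈ conditioning set.
  P4: blocked at fork node A ∈ conditioning set.
  P5: blocked at fork node A ∈ conditioning set.
{A, S} contains no descendant of Q and blocks every backdoor path.
Every element of {A, S} is needed (dropping A leaves P4 open; dropping S leaves P1 open), so no proper subset is valid.
Among all size-2 subsets of the eligible variables, only {A, S} blocks every backdoor path, so it is the unique smallest valid adjustment set.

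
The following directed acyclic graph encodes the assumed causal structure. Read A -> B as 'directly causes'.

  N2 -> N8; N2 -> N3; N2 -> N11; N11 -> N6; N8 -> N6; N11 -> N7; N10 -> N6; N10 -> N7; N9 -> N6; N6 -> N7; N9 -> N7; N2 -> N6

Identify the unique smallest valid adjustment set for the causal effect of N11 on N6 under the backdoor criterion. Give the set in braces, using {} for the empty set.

Variables eligible for adjustment (non-descendants of N11, excluding N11 and N6): {N10, N2, N3, N8, N9}.
Backdoor paths from N11 to N6:
  P1: N11 <- N2 -> N8 -> N6
  P2: N11 <- N2 -> N6
The empty set is not sufficient: P1 (N11 <- N2 -> N8 -> N6) has no collider blocking it and no conditioned non-collider, so it is open.
Try {N2}:
  P1: blocked at fork node N2 ∈ conditioning set.
  P2: blocked at fork node N2 ∈ conditioning set.
{N2} contains no descendant of N11 and blocks every backdoor path.
No other singleton works — e.g. {N8} leaves P2 open — so {N2} is the unique smallest valid adjustment set.

{N2}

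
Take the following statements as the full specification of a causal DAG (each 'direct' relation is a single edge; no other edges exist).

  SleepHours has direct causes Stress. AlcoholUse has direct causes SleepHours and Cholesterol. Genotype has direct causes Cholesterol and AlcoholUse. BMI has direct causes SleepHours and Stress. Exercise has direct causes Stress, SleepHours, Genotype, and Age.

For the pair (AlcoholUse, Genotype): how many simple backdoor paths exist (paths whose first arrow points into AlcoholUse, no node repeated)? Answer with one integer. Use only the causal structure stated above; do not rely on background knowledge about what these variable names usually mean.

4

A backdoor path from AlcoholUse to Genotype is any simple undirected path whose first edge points into AlcoholUse (i.e. leaves AlcoholUse via a parent).
Parents of AlcoholUse: {Cholesterol, SleepHours}.
Enumerating:
  P1: AlcoholUse <- Cholesterol -> Genotype
  P2: AlcoholUse <- SleepHours <- Stress -> Exercise <- Genotype
  P3: AlcoholUse <- SleepHours -> BMI <- Stress -> Exercise <- Genotype
  P4: AlcoholUse <- SleepHours -> Exercise <- Genotype
That exhausts the simple backdoor paths. Count: 4.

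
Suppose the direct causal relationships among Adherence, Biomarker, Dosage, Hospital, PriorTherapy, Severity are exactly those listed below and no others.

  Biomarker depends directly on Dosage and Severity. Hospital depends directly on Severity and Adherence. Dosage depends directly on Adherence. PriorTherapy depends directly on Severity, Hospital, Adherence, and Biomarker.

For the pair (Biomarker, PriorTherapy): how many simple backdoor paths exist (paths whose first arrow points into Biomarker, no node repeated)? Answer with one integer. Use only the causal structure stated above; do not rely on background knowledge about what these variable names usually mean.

6

A backdoor path from Biomarker to PriorTherapy is any simple undirected path whose first edge points into Biomarker (i.e. leaves Biomarker via a parent).
Parents of Biomarker: {Dosage, Severity}.
Enumerating:
  P1: Biomarker <- Severity -> Hospital <- Adherence -> PriorTherapy
  P2: Biomarker <- Severity -> Hospital -> PriorTherapy
  P3: Biomarker <- Severity -> PriorTherapy
  P4: Biomarker <- Dosage <- Adherence -> Hospital <- Severity -> PriorTherapy
  P5: Biomarker <- Dosage <- Adherence -> Hospital -> PriorTherapy
  P6: Biomarker <- Dosage <- Adherence -> PriorTherapy
That exhausts the simple backdoor paths. Count: 6.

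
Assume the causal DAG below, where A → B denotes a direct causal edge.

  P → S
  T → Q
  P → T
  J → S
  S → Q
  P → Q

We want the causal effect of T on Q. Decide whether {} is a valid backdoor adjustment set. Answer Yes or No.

No

Backdoor paths from T to Q (paths whose first edge points into T):
  P1: T <- P -> S -> Q
  P2: T <- P -> Q
Condition 1 (no descendant of T in the set): holds — descendants of T are {Q}; none are in {}.
Condition 2 (every backdoor path blocked by {}):
  P1: open — no interior node is in the conditioning set.
  P2: open — no interior node is in the conditioning set.
{} does not satisfy the backdoor criterion.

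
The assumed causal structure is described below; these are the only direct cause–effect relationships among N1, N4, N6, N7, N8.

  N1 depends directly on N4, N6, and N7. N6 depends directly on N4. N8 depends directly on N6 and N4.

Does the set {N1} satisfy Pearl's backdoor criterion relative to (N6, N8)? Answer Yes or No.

Backdoor paths from N6 to N8 (paths whose first edge points into N6):
  P1: N6 <- N4 -> N8
Condition 1 (no descendant of N6 in the set): FAILS — N1 is a descendant of N6.
Condition 2 (every backdoor path blocked by {N1}):
  P1: open — no interior node is in the conditioning set.
{N1} does not satisfy the backdoor criterion.

No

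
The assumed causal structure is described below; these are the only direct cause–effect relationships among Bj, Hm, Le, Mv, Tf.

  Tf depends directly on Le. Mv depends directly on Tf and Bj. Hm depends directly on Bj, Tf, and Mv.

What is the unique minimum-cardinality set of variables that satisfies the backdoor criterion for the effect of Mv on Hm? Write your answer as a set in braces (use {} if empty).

{Bj, Tf}

Variables eligible for adjustment (non-descendants of Mv, excluding Mv and Hm): {Bj, Le, Tf}.
Backdoor paths from Mv to Hm:
  P1: Mv <- Bj -> Hm
  P2: Mv <- Tf -> Hm
The empty set is not sufficient: P1 (Mv <- Bj -> Hm) has no collider blocking it and no conditioned non-collider, so it is open.
Try {Bj, Tf}:
  P1: blocked at fork node Bj ∈ conditioning set.
  P2: blocked at fork node Tf ∈ conditioning set.
{Bj, Tf} contains no descendant of Mv and blocks every backdoor path.
Every element of {Bj, Tf} is needed (dropping Bj leaves P1 open; dropping Tf leaves P2 open), so no proper subset is valid.
Among all size-2 subsets of the eligible variables, only {Bj, Tf} blocks every backdoor path, so it is the unique smallest valid adjustment set.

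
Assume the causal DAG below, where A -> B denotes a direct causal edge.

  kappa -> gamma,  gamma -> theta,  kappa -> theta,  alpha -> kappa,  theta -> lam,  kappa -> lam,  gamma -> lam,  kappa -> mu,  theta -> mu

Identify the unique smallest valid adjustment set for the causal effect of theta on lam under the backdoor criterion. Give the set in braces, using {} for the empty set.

Variables eligible for adjustment (non-descendants of theta, excluding theta and lam): {alpha, gamma, kappa}.
Backdoor paths from theta to lam:
  P1: theta <- kappa -> gamma -> lam
  P2: theta <- kappa -> lam
  P3: theta <- gamma <- kappa -> lam
  P4: theta <- gamma -> lam
The empty set is not sufficient: P1 (theta <- kappa -> gamma -> lam) has no collider blocking it and no conditioned non-collider, so it is open.
Try {gamma, kappa}:
  P1: blocked at fork node kappa ∈ conditioning set.
  P2: blocked at fork node kappa ∈ conditioning set.
  P3: blocked at chain node gamma ∈ conditioning set.
  P4: blocked at fork node gamma ∈ conditioning set.
{gamma, kappa} contains no descendant of theta and blocks every backdoor path.
Every element of {gamma, kappa} is needed (dropping gamma leaves P4 open; dropping kappa leaves P2 open), so no proper subset is valid.
Among all size-2 subsets of the eligible variables, only {gamma, kappa} blocks every backdoor path, so it is the unique smallest valid adjustment set.

{gamma, kappa}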